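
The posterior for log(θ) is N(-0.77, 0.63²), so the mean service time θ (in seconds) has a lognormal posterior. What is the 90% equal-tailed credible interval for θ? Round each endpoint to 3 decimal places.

On the log scale the 90% interval is -0.77 ± 1.645 × 0.63 = [-1.8063, 0.2663].
Exponentiate: [e^-1.8063, e^0.2663] = [0.164, 1.305].

[0.164, 1.305]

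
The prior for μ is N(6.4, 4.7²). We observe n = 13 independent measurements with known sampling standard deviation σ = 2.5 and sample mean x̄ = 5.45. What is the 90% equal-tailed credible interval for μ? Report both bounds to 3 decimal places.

[4.342, 6.599]

Posterior precision = 1/4.7² + 13/2.5² = 0.0453 + 2.0800 = 2.1253, so posterior SD = 0.6860.
Posterior mean = (6.4/4.7² + 13·5.45/2.5²) / 2.1253 = 5.4702.
Interval: 5.4702 ± 1.645 × 0.6860 → [4.342, 6.599].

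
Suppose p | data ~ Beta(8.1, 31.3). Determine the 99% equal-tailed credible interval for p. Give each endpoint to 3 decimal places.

Posterior: Beta(8.1, 31.3).
Equal-tailed 99% interval: the 0.005 and 0.995 quantiles of Beta(8.1, 31.3).
Posterior mean ≈ 0.206, SD ≈ 0.064; a Normal approximation gives roughly [0.042, 0.369].
Exact: F⁻¹(0.005) = 0.073; F⁻¹(0.995) = 0.393.

[0.073, 0.393]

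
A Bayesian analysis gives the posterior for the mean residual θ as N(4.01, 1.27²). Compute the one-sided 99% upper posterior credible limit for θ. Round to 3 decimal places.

6.964

Need U with P(θ ≤ U) = 0.99: U = 4.01 + z_{0.01}·1.27.
z = 2.326; U = 4.01 + 2.326 × 1.27 = 6.964.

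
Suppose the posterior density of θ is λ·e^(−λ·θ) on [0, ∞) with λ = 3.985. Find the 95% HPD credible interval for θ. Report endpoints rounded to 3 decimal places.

The exponential density is strictly decreasing on [0, ∞), so the HPD interval is anchored at 0: [0, q] with P(θ ≤ q) = 0.95.
q = −ln(1 − 0.95) / 3.985 = 2.9957 / 3.985 = 0.752.

[0.000, 0.752]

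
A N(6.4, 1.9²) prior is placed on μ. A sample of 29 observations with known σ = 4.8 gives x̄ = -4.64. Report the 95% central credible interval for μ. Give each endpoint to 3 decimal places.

[-4.230, -1.067]

Posterior precision = 1/1.9² + 29/4.8² = 0.2770 + 1.2587 = 1.5357, so posterior SD = 0.8070.
Posterior mean = (6.4/1.9² + 29·-4.64/4.8²) / 1.5357 = -2.6486.
Interval: -2.6486 ± 1.960 × 0.8070 → [-4.230, -1.067].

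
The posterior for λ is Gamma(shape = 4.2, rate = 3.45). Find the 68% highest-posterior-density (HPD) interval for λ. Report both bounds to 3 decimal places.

[0.494, 1.562]

The posterior is unimodal and skewed, so the HPD interval has equal density at both endpoints and is the shortest 68% interval.
Solving f(0.494) = f(1.562) with F(1.562) − F(0.494) = 0.68 gives [0.494, 1.562].
For comparison, the equal-tailed interval is [0.650, 1.784]; the HPD is narrower and shifted toward the mode.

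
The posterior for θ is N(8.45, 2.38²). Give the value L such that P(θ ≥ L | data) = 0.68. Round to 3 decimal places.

7.337

Need L with P(θ ≥ L) = 0.68: L = 8.45 − z_{0.32}·2.38.
z = 0.468; L = 8.45 − 0.468 × 2.38 = 7.337.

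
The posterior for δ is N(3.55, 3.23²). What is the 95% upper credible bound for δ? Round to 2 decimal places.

8.86

Need U with P(δ ≤ U) = 0.95: U = 3.55 + z_{0.05}·3.23.
z = 1.645; U = 3.55 + 1.645 × 3.23 = 8.86.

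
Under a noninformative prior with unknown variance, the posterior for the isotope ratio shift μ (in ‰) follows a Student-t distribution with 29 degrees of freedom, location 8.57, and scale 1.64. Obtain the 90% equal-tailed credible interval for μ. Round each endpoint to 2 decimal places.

[5.78, 11.36]

The t_29 distribution is symmetric; the 90% interval is 8.57 ± t·1.64 with t_{0.95,29} = 1.699.
Half-width: 1.699 × 1.64 = 2.79.
8.57 − 2.79 = 5.78; 8.57 + 2.79 = 11.36.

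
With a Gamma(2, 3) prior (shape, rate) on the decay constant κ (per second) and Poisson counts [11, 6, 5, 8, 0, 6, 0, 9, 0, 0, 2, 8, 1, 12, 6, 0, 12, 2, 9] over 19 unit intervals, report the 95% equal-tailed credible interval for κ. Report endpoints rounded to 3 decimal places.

[3.657, 5.429]

Posterior: Gamma(2+97, 3+19) = Gamma(99, 22) (shape, rate).
Equal-tailed 95% interval: Gamma(99, 22) quantiles at 0.025 and 0.975.
Posterior mean ≈ 4.500, SD ≈ 0.452; a Normal approximation gives roughly [3.614, 5.386].
Exact: lower = 3.657; upper = 5.429.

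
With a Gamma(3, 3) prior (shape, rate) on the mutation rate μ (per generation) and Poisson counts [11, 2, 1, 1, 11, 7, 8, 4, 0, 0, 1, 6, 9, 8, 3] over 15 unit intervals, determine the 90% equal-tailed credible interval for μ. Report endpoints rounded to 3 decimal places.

Posterior: Gamma(3+72, 3+15) = Gamma(75, 18) (shape, rate).
Equal-tailed 90% interval: Gamma(75, 18) quantiles at 0.05 and 0.95.
Posterior mean ≈ 4.167, SD ≈ 0.481; a Normal approximation gives roughly [3.375, 4.958].
Exact: lower = 3.408; upper = 4.988.

[3.408, 4.988]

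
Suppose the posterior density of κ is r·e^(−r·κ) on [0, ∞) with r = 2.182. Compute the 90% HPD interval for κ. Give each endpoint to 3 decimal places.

The exponential density is strictly decreasing on [0, ∞), so the HPD interval is anchored at 0: [0, q] with P(κ ≤ q) = 0.90.
q = −ln(1 − 0.90) / 2.182 = 2.3026 / 2.182 = 1.055.

[0.000, 1.055]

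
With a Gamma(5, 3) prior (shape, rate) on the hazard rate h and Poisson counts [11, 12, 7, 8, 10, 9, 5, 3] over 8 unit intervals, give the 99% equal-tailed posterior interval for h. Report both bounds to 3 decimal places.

Posterior: Gamma(5+65, 3+8) = Gamma(70, 11) (shape, rate).
Equal-tailed 99% interval: Gamma(70, 11) quantiles at 0.005 and 0.995.
Posterior mean ≈ 6.364, SD ≈ 0.761; a Normal approximation gives roughly [4.404, 8.323].
Exact: lower = 4.575; upper = 8.493.

[4.575, 8.493]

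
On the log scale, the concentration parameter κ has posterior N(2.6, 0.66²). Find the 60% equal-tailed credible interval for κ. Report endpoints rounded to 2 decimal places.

On the log scale the 60% interval is 2.6 ± 0.842 × 0.66 = [2.0445, 3.1555].
Exponentiate: [e^2.0445, e^3.1555] = [7.73, 23.46].

[7.73, 23.46]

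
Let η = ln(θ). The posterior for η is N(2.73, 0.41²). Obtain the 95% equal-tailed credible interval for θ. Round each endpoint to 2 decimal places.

[6.86, 34.25]

On the log scale the 95% interval is 2.73 ± 1.960 × 0.41 = [1.9264, 3.5336].
Exponentiate: [e^1.9264, e^3.5336] = [6.86, 34.25].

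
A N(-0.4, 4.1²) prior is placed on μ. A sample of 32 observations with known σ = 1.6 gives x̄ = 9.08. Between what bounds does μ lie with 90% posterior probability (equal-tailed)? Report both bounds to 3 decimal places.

Posterior precision = 1/4.1² + 32/1.6² = 0.0595 + 12.5000 = 12.5595, so posterior SD = 0.2822.
Posterior mean = (-0.4/4.1² + 32·9.08/1.6²) / 12.5595 = 9.0351.
Interval: 9.0351 ± 1.645 × 0.2822 → [8.571, 9.499].

[8.571, 9.499]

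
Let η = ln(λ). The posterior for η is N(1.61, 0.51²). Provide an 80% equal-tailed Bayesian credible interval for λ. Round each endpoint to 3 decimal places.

[2.602, 9.618]

On the log scale the 80% interval is 1.61 ± 1.282 × 0.51 = [0.9564, 2.2636].
Exponentiate: [e^0.9564, e^2.2636] = [2.602, 9.618].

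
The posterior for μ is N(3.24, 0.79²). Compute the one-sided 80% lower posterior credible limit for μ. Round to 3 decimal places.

2.575

Need L with P(μ ≥ L) = 0.80: L = 3.24 − z_{0.2}·0.79.
z = 0.842; L = 3.24 − 0.842 × 0.79 = 2.575.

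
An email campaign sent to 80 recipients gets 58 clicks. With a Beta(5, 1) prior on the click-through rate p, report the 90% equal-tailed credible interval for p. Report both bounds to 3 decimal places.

Posterior: Beta(5+58, 1+22) = Beta(63, 23).
Equal-tailed 90% interval: the 0.05 and 0.95 quantiles of Beta(63, 23).
Posterior mean ≈ 0.733, SD ≈ 0.047; a Normal approximation gives roughly [0.655, 0.811].
Exact: F⁻¹(0.05) = 0.651; F⁻¹(0.95) = 0.807.

[0.651, 0.807]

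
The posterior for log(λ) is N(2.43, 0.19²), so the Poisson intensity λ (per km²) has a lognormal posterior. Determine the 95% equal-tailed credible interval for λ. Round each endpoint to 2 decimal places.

[7.83, 16.48]

On the log scale the 95% interval is 2.43 ± 1.960 × 0.19 = [2.0576, 2.8024].
Exponentiate: [e^2.0576, e^2.8024] = [7.83, 16.48].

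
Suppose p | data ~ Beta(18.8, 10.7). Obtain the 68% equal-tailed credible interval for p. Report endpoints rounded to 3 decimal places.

[0.549, 0.725]

Posterior: Beta(18.8, 10.7).
Equal-tailed 68% interval: the 0.16 and 0.84 quantiles of Beta(18.8, 10.7).
Posterior mean ≈ 0.637, SD ≈ 0.087; a Normal approximation gives roughly [0.551, 0.724].
Exact: F⁻¹(0.16) = 0.549; F⁻¹(0.84) = 0.725.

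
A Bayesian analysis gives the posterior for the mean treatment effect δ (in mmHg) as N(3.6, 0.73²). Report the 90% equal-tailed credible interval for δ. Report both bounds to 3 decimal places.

[2.399, 4.801]

The posterior is symmetric, so the 90% equal-tailed interval is δ = 3.6 ± z·0.73 with z = 1.645.
Half-width: 1.645 × 0.73 = 1.201.
3.6 − 1.201 = 2.399; 3.6 + 1.201 = 4.801.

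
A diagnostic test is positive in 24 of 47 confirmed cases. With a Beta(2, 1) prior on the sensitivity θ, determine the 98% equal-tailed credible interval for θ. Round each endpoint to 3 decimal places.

Posterior: Beta(2+24, 1+23) = Beta(26, 24).
Equal-tailed 98% interval: the 0.01 and 0.99 quantiles of Beta(26, 24).
Posterior mean ≈ 0.520, SD ≈ 0.070; a Normal approximation gives roughly [0.357, 0.683].
Exact: F⁻¹(0.01) = 0.358; F⁻¹(0.99) = 0.680.

[0.358, 0.680]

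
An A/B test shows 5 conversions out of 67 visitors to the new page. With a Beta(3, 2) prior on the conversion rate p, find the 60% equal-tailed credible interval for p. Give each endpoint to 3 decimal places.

Posterior: Beta(3+5, 2+62) = Beta(8, 64).
Equal-tailed 60% interval: the 0.2 and 0.8 quantiles of Beta(8, 64).
Posterior mean ≈ 0.111, SD ≈ 0.037; a Normal approximation gives roughly [0.080, 0.142].
Exact: F⁻¹(0.2) = 0.079; F⁻¹(0.8) = 0.141.

[0.079, 0.141]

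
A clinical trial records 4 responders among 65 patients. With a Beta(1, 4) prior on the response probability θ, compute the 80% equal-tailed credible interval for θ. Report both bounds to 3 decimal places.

Posterior: Beta(1+4, 4+61) = Beta(5, 65).
Equal-tailed 80% interval: the 0.1 and 0.9 quantiles of Beta(5, 65).
Posterior mean ≈ 0.071, SD ≈ 0.031; a Normal approximation gives roughly [0.032, 0.111].
Exact: F⁻¹(0.1) = 0.036; F⁻¹(0.9) = 0.113.

[0.036, 0.113]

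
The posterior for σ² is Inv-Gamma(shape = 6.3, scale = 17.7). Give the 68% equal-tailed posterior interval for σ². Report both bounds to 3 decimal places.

[2.028, 4.576]

Inverse-Gamma(6.3, 17.7) quantiles: F⁻¹(0.16) and F⁻¹(0.84).
Equivalently, 1/σ² ~ Gamma(6.3, rate = 17.7); invert its 0.84 and 0.16 quantiles.
Posterior mean ≈ 3.340, SD ≈ 1.611; a Normal approximation gives roughly [1.738, 4.941].
Exact: lower = 2.028; upper = 4.576.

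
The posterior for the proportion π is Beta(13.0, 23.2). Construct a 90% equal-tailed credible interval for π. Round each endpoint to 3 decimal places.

Posterior: Beta(13.0, 23.2).
Equal-tailed 90% interval: the 0.05 and 0.95 quantiles of Beta(13.0, 23.2).
Posterior mean ≈ 0.359, SD ≈ 0.079; a Normal approximation gives roughly [0.230, 0.488].
Exact: F⁻¹(0.05) = 0.234; F⁻¹(0.95) = 0.493.

[0.234, 0.493]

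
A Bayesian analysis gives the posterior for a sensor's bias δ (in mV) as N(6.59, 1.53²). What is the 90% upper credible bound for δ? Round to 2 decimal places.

8.55

Need U with P(δ ≤ U) = 0.90: U = 6.59 + z_{0.1}·1.53.
z = 1.282; U = 6.59 + 1.282 × 1.53 = 8.55.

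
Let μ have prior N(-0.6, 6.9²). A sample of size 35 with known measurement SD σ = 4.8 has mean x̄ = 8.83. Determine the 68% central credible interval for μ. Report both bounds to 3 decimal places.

[7.900, 9.503]

Posterior precision = 1/6.9² + 35/4.8² = 0.0210 + 1.5191 = 1.5401, so posterior SD = 0.8058.
Posterior mean = (-0.6/6.9² + 35·8.83/4.8²) / 1.5401 = 8.7014.
Interval: 8.7014 ± 0.994 × 0.8058 → [7.900, 9.503].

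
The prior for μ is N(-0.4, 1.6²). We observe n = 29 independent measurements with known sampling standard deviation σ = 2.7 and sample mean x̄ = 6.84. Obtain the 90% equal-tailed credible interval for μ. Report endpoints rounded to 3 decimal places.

[5.406, 6.980]

Posterior precision = 1/1.6² + 29/2.7² = 0.3906 + 3.9781 = 4.3687, so posterior SD = 0.4784.
Posterior mean = (-0.4/1.6² + 29·6.84/2.7²) / 4.3687 = 6.1926.
Interval: 6.1926 ± 1.645 × 0.4784 → [5.406, 6.980].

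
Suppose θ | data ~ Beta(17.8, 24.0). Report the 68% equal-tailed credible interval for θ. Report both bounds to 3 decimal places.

[0.350, 0.502]

Posterior: Beta(17.8, 24.0).
Equal-tailed 68% interval: the 0.16 and 0.84 quantiles of Beta(17.8, 24.0).
Posterior mean ≈ 0.426, SD ≈ 0.076; a Normal approximation gives roughly [0.351, 0.501].
Exact: F⁻¹(0.16) = 0.350; F⁻¹(0.84) = 0.502.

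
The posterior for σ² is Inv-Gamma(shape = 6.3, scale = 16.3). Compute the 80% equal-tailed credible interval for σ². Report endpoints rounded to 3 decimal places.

[1.688, 4.833]

Inverse-Gamma(6.3, 16.3) quantiles: F⁻¹(0.1) and F⁻¹(0.9).
Equivalently, 1/σ² ~ Gamma(6.3, rate = 16.3); invert its 0.9 and 0.1 quantiles.
Posterior mean ≈ 3.075, SD ≈ 1.483; a Normal approximation gives roughly [1.175, 4.976].
Exact: lower = 1.688; upper = 4.833.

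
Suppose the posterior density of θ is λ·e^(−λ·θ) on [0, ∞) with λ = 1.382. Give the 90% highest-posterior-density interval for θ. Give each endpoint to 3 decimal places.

The exponential density is strictly decreasing on [0, ∞), so the HPD interval is anchored at 0: [0, q] with P(θ ≤ q) = 0.90.
q = −ln(1 − 0.90) / 1.382 = 2.3026 / 1.382 = 1.666.

[0.000, 1.666]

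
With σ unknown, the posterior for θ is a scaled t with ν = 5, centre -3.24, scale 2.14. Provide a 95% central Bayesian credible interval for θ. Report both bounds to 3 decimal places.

The t_5 distribution is symmetric; the 95% interval is -3.24 ± t·2.14 with t_{0.975,5} = 2.571.
Half-width: 2.571 × 2.14 = 5.501.
-3.24 − 5.501 = -8.741; -3.24 + 5.501 = 2.261.

[-8.741, 2.261]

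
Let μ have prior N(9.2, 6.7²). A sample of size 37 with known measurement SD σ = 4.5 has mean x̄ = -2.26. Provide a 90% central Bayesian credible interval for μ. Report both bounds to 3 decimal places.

[-3.331, -0.912]

Posterior precision = 1/6.7² + 37/4.5² = 0.0223 + 1.8272 = 1.8494, so posterior SD = 0.7353.
Posterior mean = (9.2/6.7² + 37·-2.26/4.5²) / 1.8494 = -2.1220.
Interval: -2.1220 ± 1.645 × 0.7353 → [-3.331, -0.912].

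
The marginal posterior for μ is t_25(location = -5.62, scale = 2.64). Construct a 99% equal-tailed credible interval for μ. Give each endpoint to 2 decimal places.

[-12.98, 1.74]

The t_25 distribution is symmetric; the 99% interval is -5.62 ± t·2.64 with t_{0.995,25} = 2.787.
Half-width: 2.787 × 2.64 = 7.36.
-5.62 − 7.36 = -12.98; -5.62 + 7.36 = 1.74.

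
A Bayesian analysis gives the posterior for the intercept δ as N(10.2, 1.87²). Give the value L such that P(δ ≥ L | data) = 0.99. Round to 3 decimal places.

5.850

Need L with P(δ ≥ L) = 0.99: L = 10.2 − z_{0.01}·1.87.
z = 2.326; L = 10.2 − 2.326 × 1.87 = 5.850.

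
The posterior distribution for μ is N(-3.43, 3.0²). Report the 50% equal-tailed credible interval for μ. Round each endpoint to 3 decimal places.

[-5.453, -1.407]

The posterior is symmetric, so the 50% equal-tailed interval is μ = -3.43 ± z·3.0 with z = 0.674.
Half-width: 0.674 × 3.0 = 2.023.
-3.43 − 2.023 = -5.453; -3.43 + 2.023 = -1.407.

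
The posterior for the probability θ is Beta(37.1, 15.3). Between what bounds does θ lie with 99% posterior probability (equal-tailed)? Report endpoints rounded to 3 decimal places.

Posterior: Beta(37.1, 15.3).
Equal-tailed 99% interval: the 0.005 and 0.995 quantiles of Beta(37.1, 15.3).
Posterior mean ≈ 0.708, SD ≈ 0.062; a Normal approximation gives roughly [0.548, 0.868].
Exact: F⁻¹(0.005) = 0.536; F⁻¹(0.995) = 0.851.

[0.536, 0.851]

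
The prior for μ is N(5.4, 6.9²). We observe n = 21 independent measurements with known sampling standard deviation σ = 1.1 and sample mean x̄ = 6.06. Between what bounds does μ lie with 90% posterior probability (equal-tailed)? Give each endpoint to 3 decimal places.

Posterior precision = 1/6.9² + 21/1.1² = 0.0210 + 17.3554 = 17.3764, so posterior SD = 0.2399.
Posterior mean = (5.4/6.9² + 21·6.06/1.1²) / 17.3764 = 6.0592.
Interval: 6.0592 ± 1.645 × 0.2399 → [5.665, 6.454].

[5.665, 6.454]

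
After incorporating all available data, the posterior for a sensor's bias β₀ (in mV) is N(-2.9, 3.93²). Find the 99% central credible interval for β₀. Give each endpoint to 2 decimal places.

[-13.02, 7.22]

The posterior is symmetric, so the 99% equal-tailed interval is β₀ = -2.9 ± z·3.93 with z = 2.576.
Half-width: 2.576 × 3.93 = 10.12.
-2.9 − 10.12 = -13.02; -2.9 + 10.12 = 7.22.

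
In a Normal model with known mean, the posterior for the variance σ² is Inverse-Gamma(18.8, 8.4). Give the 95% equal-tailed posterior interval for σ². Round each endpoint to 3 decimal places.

Inverse-Gamma(18.8, 8.4) quantiles: F⁻¹(0.025) and F⁻¹(0.975).
Equivalently, 1/σ² ~ Gamma(18.8, rate = 8.4); invert its 0.975 and 0.025 quantiles.
Posterior mean ≈ 0.472, SD ≈ 0.115; a Normal approximation gives roughly [0.246, 0.698].
Exact: lower = 0.298; upper = 0.744.

[0.298, 0.744]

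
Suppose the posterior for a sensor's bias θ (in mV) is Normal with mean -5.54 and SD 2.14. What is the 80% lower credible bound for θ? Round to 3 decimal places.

-7.341

Need L with P(θ ≥ L) = 0.80: L = -5.54 − z_{0.2}·2.14.
z = 0.842; L = -5.54 − 0.842 × 2.14 = -7.341.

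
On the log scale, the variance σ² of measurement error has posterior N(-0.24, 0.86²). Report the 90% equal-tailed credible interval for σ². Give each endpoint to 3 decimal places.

[0.191, 3.237]

On the log scale the 90% interval is -0.24 ± 1.645 × 0.86 = [-1.6546, 1.1746].
Exponentiate: [e^-1.6546, e^1.1746] = [0.191, 3.237].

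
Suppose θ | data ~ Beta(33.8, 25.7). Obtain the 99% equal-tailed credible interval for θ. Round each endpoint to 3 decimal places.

Posterior: Beta(33.8, 25.7).
Equal-tailed 99% interval: the 0.005 and 0.995 quantiles of Beta(33.8, 25.7).
Posterior mean ≈ 0.568, SD ≈ 0.064; a Normal approximation gives roughly [0.404, 0.732].
Exact: F⁻¹(0.005) = 0.402; F⁻¹(0.995) = 0.725.

[0.402, 0.725]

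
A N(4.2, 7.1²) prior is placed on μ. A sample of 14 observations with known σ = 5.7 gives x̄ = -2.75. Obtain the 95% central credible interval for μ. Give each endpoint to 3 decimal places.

[-5.363, 0.475]

Posterior precision = 1/7.1² + 14/5.7² = 0.0198 + 0.4309 = 0.4507, so posterior SD = 1.4895.
Posterior mean = (4.2/7.1² + 14·-2.75/5.7²) / 0.4507 = -2.4441.
Interval: -2.4441 ± 1.960 × 1.4895 → [-5.363, 0.475].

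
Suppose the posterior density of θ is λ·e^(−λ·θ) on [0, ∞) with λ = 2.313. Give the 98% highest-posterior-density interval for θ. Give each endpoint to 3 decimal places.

The exponential density is strictly decreasing on [0, ∞), so the HPD interval is anchored at 0: [0, q] with P(θ ≤ q) = 0.98.
q = −ln(1 − 0.98) / 2.313 = 3.9120 / 2.313 = 1.691.

[0.000, 1.691]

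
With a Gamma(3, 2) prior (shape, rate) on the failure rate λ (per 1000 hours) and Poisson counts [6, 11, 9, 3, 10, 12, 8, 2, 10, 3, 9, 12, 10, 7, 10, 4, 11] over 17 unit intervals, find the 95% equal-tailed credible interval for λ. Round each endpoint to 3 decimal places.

Posterior: Gamma(3+137, 2+17) = Gamma(140, 19) (shape, rate).
Equal-tailed 95% interval: Gamma(140, 19) quantiles at 0.025 and 0.975.
Posterior mean ≈ 7.368, SD ≈ 0.623; a Normal approximation gives roughly [6.148, 8.589].
Exact: lower = 6.198; upper = 8.638.

[6.198, 8.638]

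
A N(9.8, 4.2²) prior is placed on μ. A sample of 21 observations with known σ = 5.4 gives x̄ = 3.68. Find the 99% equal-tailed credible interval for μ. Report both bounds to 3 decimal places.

[1.204, 7.049]

Posterior precision = 1/4.2² + 21/5.4² = 0.0567 + 0.7202 = 0.7769, so posterior SD = 1.1346.
Posterior mean = (9.8/4.2² + 21·3.68/5.4²) / 0.7769 = 4.1266.
Interval: 4.1266 ± 2.576 × 1.1346 → [1.204, 7.049].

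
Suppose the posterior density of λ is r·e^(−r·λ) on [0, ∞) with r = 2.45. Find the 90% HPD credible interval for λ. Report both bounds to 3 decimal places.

[0.000, 0.940]

The exponential density is strictly decreasing on [0, ∞), so the HPD interval is anchored at 0: [0, q] with P(λ ≤ q) = 0.90.
q = −ln(1 − 0.90) / 2.45 = 2.3026 / 2.45 = 0.940.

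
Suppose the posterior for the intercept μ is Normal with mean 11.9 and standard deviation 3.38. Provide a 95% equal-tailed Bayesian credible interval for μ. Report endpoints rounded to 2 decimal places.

[5.28, 18.52]

The posterior is symmetric, so the 95% equal-tailed interval is μ = 11.9 ± z·3.38 with z = 1.960.
Half-width: 1.960 × 3.38 = 6.62.
11.9 − 6.62 = 5.28; 11.9 + 6.62 = 18.52.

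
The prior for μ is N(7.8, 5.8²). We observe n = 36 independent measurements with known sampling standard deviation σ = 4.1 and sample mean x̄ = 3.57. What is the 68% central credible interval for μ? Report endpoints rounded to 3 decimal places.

[2.953, 4.303]

Posterior precision = 1/5.8² + 36/4.1² = 0.0297 + 2.1416 = 2.1713, so posterior SD = 0.6786.
Posterior mean = (7.8/5.8² + 36·3.57/4.1²) / 2.1713 = 3.6279.
Interval: 3.6279 ± 0.994 × 0.6786 → [2.953, 4.303].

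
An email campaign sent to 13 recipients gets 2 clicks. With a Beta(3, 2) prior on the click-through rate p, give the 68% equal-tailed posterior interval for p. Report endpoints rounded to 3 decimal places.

[0.174, 0.382]

Posterior: Beta(3+2, 2+11) = Beta(5, 13).
Equal-tailed 68% interval: the 0.16 and 0.84 quantiles of Beta(5, 13).
Posterior mean ≈ 0.278, SD ≈ 0.103; a Normal approximation gives roughly [0.176, 0.380].
Exact: F⁻¹(0.16) = 0.174; F⁻¹(0.84) = 0.382.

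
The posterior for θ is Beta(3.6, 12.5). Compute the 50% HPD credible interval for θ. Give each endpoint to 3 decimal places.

[0.124, 0.258]

The posterior is unimodal and skewed, so the HPD interval has equal density at both endpoints and is the shortest 50% interval.
Solving f(0.124) = f(0.258) with F(0.258) − F(0.124) = 0.50 gives [0.124, 0.258].
For comparison, the equal-tailed interval is [0.148, 0.287]; the HPD is narrower and shifted toward the mode.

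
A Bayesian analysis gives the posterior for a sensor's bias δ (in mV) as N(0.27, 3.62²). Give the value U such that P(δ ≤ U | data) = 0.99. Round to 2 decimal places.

8.69

Need U with P(δ ≤ U) = 0.99: U = 0.27 + z_{0.01}·3.62.
z = 2.326; U = 0.27 + 2.326 × 3.62 = 8.69.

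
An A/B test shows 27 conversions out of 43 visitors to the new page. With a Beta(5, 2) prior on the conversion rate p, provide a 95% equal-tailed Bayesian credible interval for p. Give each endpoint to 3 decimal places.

[0.504, 0.766]

Posterior: Beta(5+27, 2+16) = Beta(32, 18).
Equal-tailed 95% interval: the 0.025 and 0.975 quantiles of Beta(32, 18).
Posterior mean ≈ 0.640, SD ≈ 0.067; a Normal approximation gives roughly [0.508, 0.772].
Exact: F⁻¹(0.025) = 0.504; F⁻¹(0.975) = 0.766.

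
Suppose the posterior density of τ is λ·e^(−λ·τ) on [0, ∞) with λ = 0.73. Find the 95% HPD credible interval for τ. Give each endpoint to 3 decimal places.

The exponential density is strictly decreasing on [0, ∞), so the HPD interval is anchored at 0: [0, q] with P(τ ≤ q) = 0.95.
q = −ln(1 − 0.95) / 0.73 = 2.9957 / 0.73 = 4.104.

[0.000, 4.104]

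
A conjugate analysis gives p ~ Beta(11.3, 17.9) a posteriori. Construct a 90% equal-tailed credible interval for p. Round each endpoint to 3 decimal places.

Posterior: Beta(11.3, 17.9).
Equal-tailed 90% interval: the 0.05 and 0.95 quantiles of Beta(11.3, 17.9).
Posterior mean ≈ 0.387, SD ≈ 0.089; a Normal approximation gives roughly [0.241, 0.533].
Exact: F⁻¹(0.05) = 0.246; F⁻¹(0.95) = 0.537.

[0.246, 0.537]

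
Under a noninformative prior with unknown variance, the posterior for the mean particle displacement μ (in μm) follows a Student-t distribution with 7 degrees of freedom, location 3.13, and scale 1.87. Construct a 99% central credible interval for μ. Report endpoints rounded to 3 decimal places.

[-3.414, 9.674]

The t_7 distribution is symmetric; the 99% interval is 3.13 ± t·1.87 with t_{0.995,7} = 3.499.
Half-width: 3.499 × 1.87 = 6.544.
3.13 − 6.544 = -3.414; 3.13 + 6.544 = 9.674.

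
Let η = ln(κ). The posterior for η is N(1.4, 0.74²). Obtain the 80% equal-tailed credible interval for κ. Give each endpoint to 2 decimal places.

[1.57, 10.47]

On the log scale the 80% interval is 1.4 ± 1.282 × 0.74 = [0.4517, 2.3483].
Exponentiate: [e^0.4517, e^2.3483] = [1.57, 10.47].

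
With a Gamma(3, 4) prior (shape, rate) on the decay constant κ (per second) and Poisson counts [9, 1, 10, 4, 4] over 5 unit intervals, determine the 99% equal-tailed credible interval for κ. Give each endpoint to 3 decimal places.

[2.059, 5.245]

Posterior: Gamma(3+28, 4+5) = Gamma(31, 9) (shape, rate).
Equal-tailed 99% interval: Gamma(31, 9) quantiles at 0.005 and 0.995.
Posterior mean ≈ 3.444, SD ≈ 0.619; a Normal approximation gives roughly [1.851, 5.038].
Exact: lower = 2.059; upper = 5.245.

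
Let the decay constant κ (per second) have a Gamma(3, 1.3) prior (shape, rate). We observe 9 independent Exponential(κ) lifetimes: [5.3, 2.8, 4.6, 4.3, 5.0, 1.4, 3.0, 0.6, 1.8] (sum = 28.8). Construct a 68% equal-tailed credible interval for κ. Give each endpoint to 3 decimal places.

[0.286, 0.511]

Posterior: Gamma(3+9, 1.3+28.8) = Gamma(12, 30.1) (shape, rate).
Equal-tailed 68% interval: Gamma(12, 30.1) quantiles at 0.16 and 0.84.
Posterior mean ≈ 0.399, SD ≈ 0.115; a Normal approximation gives roughly [0.284, 0.513].
Exact: lower = 0.286; upper = 0.511.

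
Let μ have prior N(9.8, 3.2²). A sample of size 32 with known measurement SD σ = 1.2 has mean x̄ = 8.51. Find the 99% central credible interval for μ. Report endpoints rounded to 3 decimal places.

Posterior precision = 1/3.2² + 32/1.2² = 0.0977 + 22.2222 = 22.3199, so posterior SD = 0.2117.
Posterior mean = (9.8/3.2² + 32·8.51/1.2²) / 22.3199 = 8.5156.
Interval: 8.5156 ± 2.576 × 0.2117 → [7.970, 9.061].

[7.970, 9.061]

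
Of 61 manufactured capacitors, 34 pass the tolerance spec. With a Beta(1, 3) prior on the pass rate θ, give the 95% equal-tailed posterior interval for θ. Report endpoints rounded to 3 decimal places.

[0.417, 0.657]

Posterior: Beta(1+34, 3+27) = Beta(35, 30).
Equal-tailed 95% interval: the 0.025 and 0.975 quantiles of Beta(35, 30).
Posterior mean ≈ 0.538, SD ≈ 0.061; a Normal approximation gives roughly [0.418, 0.659].
Exact: F⁻¹(0.025) = 0.417; F⁻¹(0.975) = 0.657.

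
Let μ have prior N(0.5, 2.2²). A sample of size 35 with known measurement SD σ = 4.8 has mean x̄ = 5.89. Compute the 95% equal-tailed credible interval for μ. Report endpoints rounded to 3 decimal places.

[3.753, 6.737]

Posterior precision = 1/2.2² + 35/4.8² = 0.2066 + 1.5191 = 1.7257, so posterior SD = 0.7612.
Posterior mean = (0.5/2.2² + 35·5.89/4.8²) / 1.7257 = 5.2447.
Interval: 5.2447 ± 1.960 × 0.7612 → [3.753, 6.737].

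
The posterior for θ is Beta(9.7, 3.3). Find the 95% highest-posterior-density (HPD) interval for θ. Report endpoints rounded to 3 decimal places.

The posterior is unimodal and skewed, so the HPD interval has equal density at both endpoints and is the shortest 95% interval.
Solving f(0.519) = f(0.951) with F(0.951) − F(0.519) = 0.95 gives [0.519, 0.951].
For comparison, the equal-tailed interval is [0.489, 0.933]; the HPD is narrower and shifted toward the mode.

[0.519, 0.951]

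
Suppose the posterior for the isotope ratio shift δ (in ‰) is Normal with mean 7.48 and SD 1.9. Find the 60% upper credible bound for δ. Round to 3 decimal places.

7.961

Need U with P(δ ≤ U) = 0.60: U = 7.48 + z_{0.4}·1.9.
z = 0.253; U = 7.48 + 0.253 × 1.9 = 7.961.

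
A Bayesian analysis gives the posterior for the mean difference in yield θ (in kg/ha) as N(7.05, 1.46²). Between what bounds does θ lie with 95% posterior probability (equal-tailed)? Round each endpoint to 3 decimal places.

[4.188, 9.912]

The posterior is symmetric, so the 95% equal-tailed interval is θ = 7.05 ± z·1.46 with z = 1.960.
Half-width: 1.960 × 1.46 = 2.862.
7.05 − 2.862 = 4.188; 7.05 + 2.862 = 9.912.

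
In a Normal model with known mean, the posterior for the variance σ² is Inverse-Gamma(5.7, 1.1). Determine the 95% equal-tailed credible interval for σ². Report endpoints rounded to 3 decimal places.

[0.098, 0.543]

Inverse-Gamma(5.7, 1.1) quantiles: F⁻¹(0.025) and F⁻¹(0.975).
Equivalently, 1/σ² ~ Gamma(5.7, rate = 1.1); invert its 0.975 and 0.025 quantiles.
Posterior mean ≈ 0.234, SD ≈ 0.122; a Normal approximation gives roughly [-0.004, 0.473].
Exact: lower = 0.098; upper = 0.543.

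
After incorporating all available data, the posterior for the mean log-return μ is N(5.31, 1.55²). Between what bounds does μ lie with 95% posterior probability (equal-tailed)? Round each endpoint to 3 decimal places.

The posterior is symmetric, so the 95% equal-tailed interval is μ = 5.31 ± z·1.55 with z = 1.960.
Half-width: 1.960 × 1.55 = 3.038.
5.31 − 3.038 = 2.272; 5.31 + 3.038 = 8.348.

[2.272, 8.348]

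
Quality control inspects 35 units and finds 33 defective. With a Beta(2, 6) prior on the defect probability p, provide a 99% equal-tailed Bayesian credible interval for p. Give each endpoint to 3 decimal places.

Posterior: Beta(2+33, 6+2) = Beta(35, 8).
Equal-tailed 99% interval: the 0.005 and 0.995 quantiles of Beta(35, 8).
Posterior mean ≈ 0.814, SD ≈ 0.059; a Normal approximation gives roughly [0.663, 0.965].
Exact: F⁻¹(0.005) = 0.639; F⁻¹(0.995) = 0.935.

[0.639, 0.935]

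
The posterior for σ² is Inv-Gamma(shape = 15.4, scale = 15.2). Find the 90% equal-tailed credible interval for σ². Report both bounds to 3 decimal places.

Inverse-Gamma(15.4, 15.2) quantiles: F⁻¹(0.05) and F⁻¹(0.95).
Equivalently, 1/σ² ~ Gamma(15.4, rate = 15.2); invert its 0.95 and 0.05 quantiles.
Posterior mean ≈ 1.056, SD ≈ 0.288; a Normal approximation gives roughly [0.581, 1.530].
Exact: lower = 0.679; upper = 1.590.

[0.679, 1.590]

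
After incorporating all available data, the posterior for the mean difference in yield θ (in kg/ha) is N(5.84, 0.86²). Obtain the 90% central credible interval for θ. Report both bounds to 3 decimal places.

The posterior is symmetric, so the 90% equal-tailed interval is θ = 5.84 ± z·0.86 with z = 1.645.
Half-width: 1.645 × 0.86 = 1.415.
5.84 − 1.415 = 4.425; 5.84 + 1.415 = 7.255.

[4.425, 7.255]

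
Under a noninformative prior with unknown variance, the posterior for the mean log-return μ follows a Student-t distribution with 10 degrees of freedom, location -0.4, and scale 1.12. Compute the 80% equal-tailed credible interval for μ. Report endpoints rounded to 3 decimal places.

[-1.937, 1.137]

The t_10 distribution is symmetric; the 80% interval is -0.4 ± t·1.12 with t_{0.9,10} = 1.372.
Half-width: 1.372 × 1.12 = 1.537.
-0.4 − 1.537 = -1.937; -0.4 + 1.537 = 1.137.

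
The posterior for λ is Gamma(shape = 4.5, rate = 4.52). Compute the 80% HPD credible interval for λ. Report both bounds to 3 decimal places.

[0.350, 1.451]

The posterior is unimodal and skewed, so the HPD interval has equal density at both endpoints and is the shortest 80% interval.
Solving f(0.350) = f(1.451) with F(1.451) − F(0.350) = 0.80 gives [0.350, 1.451].
For comparison, the equal-tailed interval is [0.461, 1.624]; the HPD is narrower and shifted toward the mode.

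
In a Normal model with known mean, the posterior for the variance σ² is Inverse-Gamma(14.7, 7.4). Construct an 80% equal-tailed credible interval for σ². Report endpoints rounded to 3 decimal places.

Inverse-Gamma(14.7, 7.4) quantiles: F⁻¹(0.1) and F⁻¹(0.9).
Equivalently, 1/σ² ~ Gamma(14.7, rate = 7.4); invert its 0.9 and 0.1 quantiles.
Posterior mean ≈ 0.540, SD ≈ 0.152; a Normal approximation gives roughly [0.346, 0.734].
Exact: lower = 0.374; upper = 0.736.

[0.374, 0.736]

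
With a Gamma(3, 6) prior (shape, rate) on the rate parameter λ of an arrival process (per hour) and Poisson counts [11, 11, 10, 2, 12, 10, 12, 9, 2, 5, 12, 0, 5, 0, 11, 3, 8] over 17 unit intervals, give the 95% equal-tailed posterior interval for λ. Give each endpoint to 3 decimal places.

[4.564, 6.475]

Posterior: Gamma(3+123, 6+17) = Gamma(126, 23) (shape, rate).
Equal-tailed 95% interval: Gamma(126, 23) quantiles at 0.025 and 0.975.
Posterior mean ≈ 5.478, SD ≈ 0.488; a Normal approximation gives roughly [4.522, 6.435].
Exact: lower = 4.564; upper = 6.475.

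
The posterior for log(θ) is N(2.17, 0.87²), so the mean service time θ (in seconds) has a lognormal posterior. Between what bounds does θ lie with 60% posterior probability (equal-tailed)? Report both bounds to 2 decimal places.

[4.21, 18.21]

On the log scale the 60% interval is 2.17 ± 0.842 × 0.87 = [1.4378, 2.9022].
Exponentiate: [e^1.4378, e^2.9022] = [4.21, 18.21].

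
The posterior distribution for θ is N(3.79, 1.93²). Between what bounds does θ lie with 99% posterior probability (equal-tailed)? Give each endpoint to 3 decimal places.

The posterior is symmetric, so the 99% equal-tailed interval is θ = 3.79 ± z·1.93 with z = 2.576.
Half-width: 2.576 × 1.93 = 4.971.
3.79 − 4.971 = -1.181; 3.79 + 4.971 = 8.761.

[-1.181, 8.761]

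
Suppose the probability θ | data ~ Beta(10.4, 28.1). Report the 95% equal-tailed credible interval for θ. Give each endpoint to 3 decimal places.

[0.144, 0.419]

Posterior: Beta(10.4, 28.1).
Equal-tailed 95% interval: the 0.025 and 0.975 quantiles of Beta(10.4, 28.1).
Posterior mean ≈ 0.270, SD ≈ 0.071; a Normal approximation gives roughly [0.132, 0.409].
Exact: F⁻¹(0.025) = 0.144; F⁻¹(0.975) = 0.419.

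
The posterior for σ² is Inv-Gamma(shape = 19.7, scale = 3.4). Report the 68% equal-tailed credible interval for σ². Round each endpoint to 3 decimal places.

Inverse-Gamma(19.7, 3.4) quantiles: F⁻¹(0.16) and F⁻¹(0.84).
Equivalently, 1/σ² ~ Gamma(19.7, rate = 3.4); invert its 0.84 and 0.16 quantiles.
Posterior mean ≈ 0.182, SD ≈ 0.043; a Normal approximation gives roughly [0.139, 0.225].
Exact: lower = 0.141; upper = 0.222.

[0.141, 0.222]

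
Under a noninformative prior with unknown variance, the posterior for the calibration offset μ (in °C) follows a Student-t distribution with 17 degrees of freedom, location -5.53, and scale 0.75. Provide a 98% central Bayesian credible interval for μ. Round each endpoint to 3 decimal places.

The t_17 distribution is symmetric; the 98% interval is -5.53 ± t·0.75 with t_{0.99,17} = 2.567.
Half-width: 2.567 × 0.75 = 1.925.
-5.53 − 1.925 = -7.455; -5.53 + 1.925 = -3.605.

[-7.455, -3.605]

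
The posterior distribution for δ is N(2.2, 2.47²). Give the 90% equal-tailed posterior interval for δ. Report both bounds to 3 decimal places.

The posterior is symmetric, so the 90% equal-tailed interval is δ = 2.2 ± z·2.47 with z = 1.645.
Half-width: 1.645 × 2.47 = 4.063.
2.2 − 4.063 = -1.863; 2.2 + 4.063 = 6.263.

[-1.863, 6.263]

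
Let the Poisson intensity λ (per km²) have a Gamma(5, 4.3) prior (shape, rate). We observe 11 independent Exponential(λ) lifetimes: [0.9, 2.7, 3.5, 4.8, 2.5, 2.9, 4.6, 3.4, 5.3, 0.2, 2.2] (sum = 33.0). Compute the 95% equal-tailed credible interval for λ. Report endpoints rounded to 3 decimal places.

Posterior: Gamma(5+11, 4.3+33.0) = Gamma(16, 37.3) (shape, rate).
Equal-tailed 95% interval: Gamma(16, 37.3) quantiles at 0.025 and 0.975.
Posterior mean ≈ 0.429, SD ≈ 0.107; a Normal approximation gives roughly [0.219, 0.639].
Exact: lower = 0.245; upper = 0.663.

[0.245, 0.663]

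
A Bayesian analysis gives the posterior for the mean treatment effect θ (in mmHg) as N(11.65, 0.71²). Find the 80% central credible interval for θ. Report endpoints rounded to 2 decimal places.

[10.74, 12.56]

The posterior is symmetric, so the 80% equal-tailed interval is θ = 11.65 ± z·0.71 with z = 1.282.
Half-width: 1.282 × 0.71 = 0.91.
11.65 − 0.91 = 10.74; 11.65 + 0.91 = 12.56.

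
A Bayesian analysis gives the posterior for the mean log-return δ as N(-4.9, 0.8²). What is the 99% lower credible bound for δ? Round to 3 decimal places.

Need L with P(δ ≥ L) = 0.99: L = -4.9 − z_{0.01}·0.8.
z = 2.326; L = -4.9 − 2.326 × 0.8 = -6.761.

-6.761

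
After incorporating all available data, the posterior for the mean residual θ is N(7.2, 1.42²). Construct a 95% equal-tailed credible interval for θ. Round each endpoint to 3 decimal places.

The posterior is symmetric, so the 95% equal-tailed interval is θ = 7.2 ± z·1.42 with z = 1.960.
Half-width: 1.960 × 1.42 = 2.783.
7.2 − 2.783 = 4.417; 7.2 + 2.783 = 9.983.

[4.417, 9.983]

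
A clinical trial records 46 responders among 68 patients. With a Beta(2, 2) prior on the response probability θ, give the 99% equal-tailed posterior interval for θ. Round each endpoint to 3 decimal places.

[0.518, 0.798]

Posterior: Beta(2+46, 2+22) = Beta(48, 24).
Equal-tailed 99% interval: the 0.005 and 0.995 quantiles of Beta(48, 24).
Posterior mean ≈ 0.667, SD ≈ 0.055; a Normal approximation gives roughly [0.525, 0.809].
Exact: F⁻¹(0.005) = 0.518; F⁻¹(0.995) = 0.798.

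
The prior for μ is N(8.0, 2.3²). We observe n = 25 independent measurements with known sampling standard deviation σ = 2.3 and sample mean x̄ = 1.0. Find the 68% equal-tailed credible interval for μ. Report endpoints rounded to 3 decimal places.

[0.821, 1.718]

Posterior precision = 1/2.3² + 25/2.3² = 0.1890 + 4.7259 = 4.9149, so posterior SD = 0.4511.
Posterior mean = (8.0/2.3² + 25·1.0/2.3²) / 4.9149 = 1.2692.
Interval: 1.2692 ± 0.994 × 0.4511 → [0.821, 1.718].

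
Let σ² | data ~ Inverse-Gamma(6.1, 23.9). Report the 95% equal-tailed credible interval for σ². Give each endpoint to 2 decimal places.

[2.02, 10.57]

Inverse-Gamma(6.1, 23.9) quantiles: F⁻¹(0.025) and F⁻¹(0.975).
Equivalently, 1/σ² ~ Gamma(6.1, rate = 23.9); invert its 0.975 and 0.025 quantiles.
Posterior mean ≈ 4.69, SD ≈ 2.31; a Normal approximation gives roughly [0.15, 9.22].
Exact: lower = 2.02; upper = 10.57.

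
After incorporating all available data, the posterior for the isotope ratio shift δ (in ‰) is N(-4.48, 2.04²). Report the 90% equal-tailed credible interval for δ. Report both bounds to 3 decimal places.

The posterior is symmetric, so the 90% equal-tailed interval is δ = -4.48 ± z·2.04 with z = 1.645.
Half-width: 1.645 × 2.04 = 3.356.
-4.48 − 3.356 = -7.836; -4.48 + 3.356 = -1.124.

[-7.836, -1.124]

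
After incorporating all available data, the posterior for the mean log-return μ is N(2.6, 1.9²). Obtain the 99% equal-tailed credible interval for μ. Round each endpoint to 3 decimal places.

[-2.294, 7.494]

The posterior is symmetric, so the 99% equal-tailed interval is μ = 2.6 ± z·1.9 with z = 2.576.
Half-width: 2.576 × 1.9 = 4.894.
2.6 − 4.894 = -2.294; 2.6 + 4.894 = 7.494.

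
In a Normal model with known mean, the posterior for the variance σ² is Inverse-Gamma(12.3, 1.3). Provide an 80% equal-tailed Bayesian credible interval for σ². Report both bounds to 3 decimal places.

[0.077, 0.161]

Inverse-Gamma(12.3, 1.3) quantiles: F⁻¹(0.1) and F⁻¹(0.9).
Equivalently, 1/σ² ~ Gamma(12.3, rate = 1.3); invert its 0.9 and 0.1 quantiles.
Posterior mean ≈ 0.115, SD ≈ 0.036; a Normal approximation gives roughly [0.069, 0.161].
Exact: lower = 0.077; upper = 0.161.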